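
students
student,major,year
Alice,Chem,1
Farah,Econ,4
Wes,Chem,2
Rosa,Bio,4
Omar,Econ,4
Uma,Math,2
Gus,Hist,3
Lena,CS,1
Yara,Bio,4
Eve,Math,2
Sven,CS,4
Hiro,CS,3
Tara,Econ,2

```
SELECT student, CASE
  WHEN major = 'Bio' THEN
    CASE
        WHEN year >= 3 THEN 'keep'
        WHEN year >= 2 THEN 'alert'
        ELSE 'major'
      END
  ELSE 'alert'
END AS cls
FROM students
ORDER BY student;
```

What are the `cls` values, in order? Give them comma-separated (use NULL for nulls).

student=Alice: major='Chem' → outer ELSE → alert
student=Eve: major='Math' → outer ELSE → alert
student=Farah: major='Econ' → outer ELSE → alert
student=Gus: major='Hist' → outer ELSE → alert
student=Hiro: major='CS' → outer ELSE → alert
student=Lena: major='CS' → outer ELSE → alert
student=Omar: major='Econ' → outer ELSE → alert
student=Rosa: major='Bio' → inner[year >= 3] → keep
student=Sven: major='CS' → outer ELSE → alert
student=Tara: major='Econ' → outer ELSE → alert
student=Uma: major='Math' → outer ELSE → alert
student=Wes: major='Chem' → outer ELSE → alert
student=Yara: major='Bio' → inner[year >= 3] → keep

alert, alert, alert, alert, alert, alert, alert, keep, alert, alert, alert, alert, keep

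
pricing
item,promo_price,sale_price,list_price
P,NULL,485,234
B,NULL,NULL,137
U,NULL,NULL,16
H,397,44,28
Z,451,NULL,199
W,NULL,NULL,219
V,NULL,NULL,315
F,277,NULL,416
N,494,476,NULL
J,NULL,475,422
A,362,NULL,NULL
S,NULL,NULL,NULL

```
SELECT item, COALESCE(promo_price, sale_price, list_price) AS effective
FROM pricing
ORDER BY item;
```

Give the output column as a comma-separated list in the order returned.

item=A: promo_price=362 → 362
item=B: promo_price=NULL, sale_price=NULL, list_price=137 → 137
item=F: promo_price=277 → 277
item=H: promo_price=397 → 397
item=J: promo_price=NULL, sale_price=475 → 475
item=N: promo_price=494 → 494
item=P: promo_price=NULL, sale_price=485 → 485
item=S: promo_price=NULL, sale_price=NULL, list_price=NULL (all NULL) → NULL
item=U: promo_price=NULL, sale_price=NULL, list_price=16 → 16
item=V: promo_price=NULL, sale_price=NULL, list_price=315 → 315
item=W: promo_price=NULL, sale_price=NULL, list_price=219 → 219
item=Z: promo_price=451 → 451

362, 137, 277, 397, 475, 494, 485, NULL, 16, 315, 219, 451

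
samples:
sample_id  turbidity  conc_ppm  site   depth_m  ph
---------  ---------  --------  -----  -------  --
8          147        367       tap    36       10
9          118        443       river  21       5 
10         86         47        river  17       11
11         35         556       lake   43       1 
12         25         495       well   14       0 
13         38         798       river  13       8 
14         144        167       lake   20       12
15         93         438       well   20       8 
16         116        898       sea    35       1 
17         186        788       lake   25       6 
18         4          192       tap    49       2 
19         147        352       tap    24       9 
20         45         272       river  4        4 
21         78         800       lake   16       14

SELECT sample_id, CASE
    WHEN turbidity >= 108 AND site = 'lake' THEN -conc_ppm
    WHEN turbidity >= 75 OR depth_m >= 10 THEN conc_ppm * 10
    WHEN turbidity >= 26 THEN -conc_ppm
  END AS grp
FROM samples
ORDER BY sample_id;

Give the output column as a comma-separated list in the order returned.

3670, 4430, 470, 5560, 4950, 7980, -167, 4380, 8980, -788, 1920, 3520, -272, 8000

sample_id=8: turbidity >= 75 OR depth_m >= 10 → 3670
sample_id=9: turbidity >= 75 OR depth_m >= 10 → 4430
sample_id=10: turbidity >= 75 OR depth_m >= 10 → 470
sample_id=11: turbidity >= 75 OR depth_m >= 10 → 5560
sample_id=12: turbidity >= 75 OR depth_m >= 10 → 4950
sample_id=13: turbidity >= 75 OR depth_m >= 10 → 7980
sample_id=14: turbidity >= 108 AND site = 'lake' → -167
sample_id=15: turbidity >= 75 OR depth_m >= 10 → 4380
sample_id=16: turbidity >= 75 OR depth_m >= 10 → 8980
sample_id=17: turbidity >= 108 AND site = 'lake' → -788
sample_id=18: turbidity >= 75 OR depth_m >= 10 → 1920
sample_id=19: turbidity >= 75 OR depth_m >= 10 → 3520
sample_id=20: turbidity >= 26 → -272
sample_id=21: turbidity >= 75 OR depth_m >= 10 → 8000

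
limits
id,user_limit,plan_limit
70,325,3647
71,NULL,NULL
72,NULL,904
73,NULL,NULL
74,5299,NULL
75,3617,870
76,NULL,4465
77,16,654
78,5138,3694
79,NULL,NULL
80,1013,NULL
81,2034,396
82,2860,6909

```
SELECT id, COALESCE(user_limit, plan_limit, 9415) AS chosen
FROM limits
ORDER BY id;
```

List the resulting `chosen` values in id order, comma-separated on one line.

325, 9415, 904, 9415, 5299, 3617, 4465, 16, 5138, 9415, 1013, 2034, 2860

id=70: user_limit=325 → 325
id=71: user_limit=NULL, plan_limit=NULL, → literal 9415 → 9415
id=72: user_limit=NULL, plan_limit=904 → 904
id=73: user_limit=NULL, plan_limit=NULL, → literal 9415 → 9415
id=74: user_limit=5299 → 5299
id=75: user_limit=3617 → 3617
id=76: user_limit=NULL, plan_limit=4465 → 4465
id=77: user_limit=16 → 16
id=78: user_limit=5138 → 5138
id=79: user_limit=NULL, plan_limit=NULL, → literal 9415 → 9415
id=80: user_limit=1013 → 1013
id=81: user_limit=2034 → 2034
id=82: user_limit=2860 → 2860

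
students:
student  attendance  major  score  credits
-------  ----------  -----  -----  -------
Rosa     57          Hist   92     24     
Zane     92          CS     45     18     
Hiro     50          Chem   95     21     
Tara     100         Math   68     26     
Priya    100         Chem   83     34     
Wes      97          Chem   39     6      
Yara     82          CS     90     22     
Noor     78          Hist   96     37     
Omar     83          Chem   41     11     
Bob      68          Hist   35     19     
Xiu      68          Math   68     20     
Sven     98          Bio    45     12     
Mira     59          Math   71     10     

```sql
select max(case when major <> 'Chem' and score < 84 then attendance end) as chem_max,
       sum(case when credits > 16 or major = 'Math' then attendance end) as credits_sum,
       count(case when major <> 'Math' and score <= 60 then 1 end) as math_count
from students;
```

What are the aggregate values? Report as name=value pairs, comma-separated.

chem_max=100, credits_sum=754, math_count=5

[chem_max: major <> 'Chem' and score < 84]
student=Rosa: ✗
student=Zane: ✓ → 92
student=Hiro: ✗
student=Tara: ✓ → 100
student=Priya: ✗
student=Wes: ✗
student=Yara: ✗
student=Noor: ✗
student=Omar: ✗
student=Bob: ✓ → 68
student=Xiu: ✓ → 68
student=Sven: ✓ → 98
student=Mira: ✓ → 59
chem_max = MAX(92, 100, 68, 68, 98, 59) = 100
—
[credits_sum: credits > 16 or major = 'Math']
student=Rosa: ✓ → 57
student=Zane: ✓ → 92
student=Hiro: ✓ → 50
student=Tara: ✓ → 100
student=Priya: ✓ → 100
student=Wes: ✗
student=Yara: ✓ → 82
student=Noor: ✓ → 78
student=Omar: ✗
student=Bob: ✓ → 68
student=Xiu: ✓ → 68
student=Sven: ✗
student=Mira: ✓ → 59
credits_sum = 57 + 92 + 50 + 100 + 100 + 82 + 78 + 68 + 68 + 59 = 754
—
[math_count: major <> 'Math' and score <= 60]
student=Rosa: ✗
student=Zane: ✓ → 1
student=Hiro: ✗
student=Tara: ✗
student=Priya: ✗
student=Wes: ✓ → 1
student=Yara: ✗
student=Noor: ✗
student=Omar: ✓ → 1
student=Bob: ✓ → 1
student=Xiu: ✗
student=Sven: ✓ → 1
student=Mira: ✗
math_count = COUNT(1, 1, 1, 1, 1) = 5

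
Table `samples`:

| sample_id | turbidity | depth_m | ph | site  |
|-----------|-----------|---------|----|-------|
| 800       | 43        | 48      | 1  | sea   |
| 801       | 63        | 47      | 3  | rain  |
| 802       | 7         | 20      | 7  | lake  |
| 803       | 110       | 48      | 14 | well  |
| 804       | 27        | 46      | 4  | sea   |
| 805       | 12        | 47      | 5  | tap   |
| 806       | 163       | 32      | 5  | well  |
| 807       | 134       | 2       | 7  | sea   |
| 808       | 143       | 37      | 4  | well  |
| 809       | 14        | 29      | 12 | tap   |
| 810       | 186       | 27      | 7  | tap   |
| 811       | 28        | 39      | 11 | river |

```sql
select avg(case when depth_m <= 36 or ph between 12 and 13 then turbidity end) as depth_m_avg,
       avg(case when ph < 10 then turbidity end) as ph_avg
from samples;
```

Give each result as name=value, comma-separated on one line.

depth_m_avg=100.8, ph_avg=86.4444444444

[depth_m_avg: depth_m <= 36 or ph between 12 and 13]
sample_id=800: ✗
sample_id=801: ✗
sample_id=802: ✓ → 7
sample_id=803: ✗
sample_id=804: ✗
sample_id=805: ✗
sample_id=806: ✓ → 163
sample_id=807: ✓ → 134
sample_id=808: ✗
sample_id=809: ✓ → 14
sample_id=810: ✓ → 186
sample_id=811: ✗
depth_m_avg = (7 + 163 + 134 + 14 + 186) / 5 = 100.8
—
[ph_avg: ph < 10]
sample_id=800: ✓ → 43
sample_id=801: ✓ → 63
sample_id=802: ✓ → 7
sample_id=803: ✗
sample_id=804: ✓ → 27
sample_id=805: ✓ → 12
sample_id=806: ✓ → 163
sample_id=807: ✓ → 134
sample_id=808: ✓ → 143
sample_id=809: ✗
sample_id=810: ✓ → 186
sample_id=811: ✗
ph_avg = (43 + 63 + 7 + 27 + 12 + 163 + 134 + 143 + 186) / 9 = 86.4444444444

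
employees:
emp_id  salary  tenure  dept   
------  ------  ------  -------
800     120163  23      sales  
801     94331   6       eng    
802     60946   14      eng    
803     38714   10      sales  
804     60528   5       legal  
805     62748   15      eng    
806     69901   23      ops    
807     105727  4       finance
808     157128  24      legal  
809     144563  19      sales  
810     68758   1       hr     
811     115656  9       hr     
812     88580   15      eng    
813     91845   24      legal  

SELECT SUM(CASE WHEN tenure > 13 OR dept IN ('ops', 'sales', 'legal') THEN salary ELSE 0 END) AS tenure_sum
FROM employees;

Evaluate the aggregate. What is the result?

emp_id=800: ✓ → 120163
emp_id=801: ✗
emp_id=802: ✓ → 60946
emp_id=803: ✓ → 38714
emp_id=804: ✓ → 60528
emp_id=805: ✓ → 62748
emp_id=806: ✓ → 69901
emp_id=807: ✗
emp_id=808: ✓ → 157128
emp_id=809: ✓ → 144563
emp_id=810: ✗
emp_id=811: ✗
emp_id=812: ✓ → 88580
emp_id=813: ✓ → 91845
tenure_sum = 120163 + 60946 + 38714 + 60528 + 62748 + 69901 + 157128 + 144563 + 88580 + 91845 = 895116

895116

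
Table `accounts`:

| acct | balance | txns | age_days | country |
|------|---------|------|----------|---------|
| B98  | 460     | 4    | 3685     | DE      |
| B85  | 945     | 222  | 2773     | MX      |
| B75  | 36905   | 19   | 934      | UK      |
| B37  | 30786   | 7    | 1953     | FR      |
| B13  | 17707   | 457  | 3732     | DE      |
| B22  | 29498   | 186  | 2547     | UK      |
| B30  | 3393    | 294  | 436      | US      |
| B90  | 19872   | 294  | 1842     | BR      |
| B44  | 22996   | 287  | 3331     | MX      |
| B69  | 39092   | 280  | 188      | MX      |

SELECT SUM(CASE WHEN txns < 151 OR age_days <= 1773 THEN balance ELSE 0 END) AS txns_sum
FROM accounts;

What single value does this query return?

110636

acct=B98: ✓ → 460
acct=B85: ✗
acct=B75: ✓ → 36905
acct=B37: ✓ → 30786
acct=B13: ✗
acct=B22: ✗
acct=B30: ✓ → 3393
acct=B90: ✗
acct=B44: ✗
acct=B69: ✓ → 39092
txns_sum = 460 + 36905 + 30786 + 3393 + 39092 = 110636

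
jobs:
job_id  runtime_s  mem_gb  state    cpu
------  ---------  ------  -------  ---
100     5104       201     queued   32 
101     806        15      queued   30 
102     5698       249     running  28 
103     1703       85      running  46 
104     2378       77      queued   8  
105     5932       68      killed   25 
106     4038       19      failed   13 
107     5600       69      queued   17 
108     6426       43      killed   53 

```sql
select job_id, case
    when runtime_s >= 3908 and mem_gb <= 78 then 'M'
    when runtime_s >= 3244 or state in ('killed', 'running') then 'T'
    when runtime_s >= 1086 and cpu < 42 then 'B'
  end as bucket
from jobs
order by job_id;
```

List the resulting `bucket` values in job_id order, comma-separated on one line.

job_id=100: runtime_s >= 3244 or state in ('killed', 'running') → T
job_id=101: (no match → NULL) → NULL
job_id=102: runtime_s >= 3244 or state in ('killed', 'running') → T
job_id=103: runtime_s >= 3244 or state in ('killed', 'running') → T
job_id=104: runtime_s >= 1086 and cpu < 42 → B
job_id=105: runtime_s >= 3908 and mem_gb <= 78 → M
job_id=106: runtime_s >= 3908 and mem_gb <= 78 → M
job_id=107: runtime_s >= 3908 and mem_gb <= 78 → M
job_id=108: runtime_s >= 3908 and mem_gb <= 78 → M

T, NULL, T, T, B, M, M, M, M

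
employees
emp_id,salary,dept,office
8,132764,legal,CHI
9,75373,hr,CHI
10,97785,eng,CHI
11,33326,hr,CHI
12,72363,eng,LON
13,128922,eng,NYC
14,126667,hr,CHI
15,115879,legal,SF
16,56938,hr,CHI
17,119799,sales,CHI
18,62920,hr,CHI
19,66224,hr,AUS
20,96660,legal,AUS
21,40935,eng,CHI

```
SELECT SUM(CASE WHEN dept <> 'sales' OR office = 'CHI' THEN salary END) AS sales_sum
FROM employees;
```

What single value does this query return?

emp_id=8: ✓ → 132764
emp_id=9: ✓ → 75373
emp_id=10: ✓ → 97785
emp_id=11: ✓ → 33326
emp_id=12: ✓ → 72363
emp_id=13: ✓ → 128922
emp_id=14: ✓ → 126667
emp_id=15: ✓ → 115879
emp_id=16: ✓ → 56938
emp_id=17: ✓ → 119799
emp_id=18: ✓ → 62920
emp_id=19: ✓ → 66224
emp_id=20: ✓ → 96660
emp_id=21: ✓ → 40935
sales_sum = 132764 + 75373 + 97785 + 33326 + 72363 + 128922 + 126667 + 115879 + 56938 + 119799 + 62920 + 66224 + 96660 + 40935 = 1226555

1226555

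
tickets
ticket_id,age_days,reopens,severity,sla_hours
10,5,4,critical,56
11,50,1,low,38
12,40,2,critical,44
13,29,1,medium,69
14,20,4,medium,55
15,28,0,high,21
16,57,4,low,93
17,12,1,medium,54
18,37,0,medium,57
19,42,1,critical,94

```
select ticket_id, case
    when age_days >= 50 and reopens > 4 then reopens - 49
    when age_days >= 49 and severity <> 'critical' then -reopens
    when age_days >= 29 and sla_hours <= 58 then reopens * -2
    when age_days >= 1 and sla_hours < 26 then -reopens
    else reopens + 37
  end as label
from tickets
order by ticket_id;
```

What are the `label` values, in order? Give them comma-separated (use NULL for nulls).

41, -1, -4, 38, 41, 0, -4, 38, 0, 38

ticket_id=10: ELSE → 41
ticket_id=11: age_days >= 49 and severity <> 'critical' → -1
ticket_id=12: age_days >= 29 and sla_hours <= 58 → -4
ticket_id=13: ELSE → 38
ticket_id=14: ELSE → 41
ticket_id=15: age_days >= 1 and sla_hours < 26 → 0
ticket_id=16: age_days >= 49 and severity <> 'critical' → -4
ticket_id=17: ELSE → 38
ticket_id=18: age_days >= 29 and sla_hours <= 58 → 0
ticket_id=19: ELSE → 38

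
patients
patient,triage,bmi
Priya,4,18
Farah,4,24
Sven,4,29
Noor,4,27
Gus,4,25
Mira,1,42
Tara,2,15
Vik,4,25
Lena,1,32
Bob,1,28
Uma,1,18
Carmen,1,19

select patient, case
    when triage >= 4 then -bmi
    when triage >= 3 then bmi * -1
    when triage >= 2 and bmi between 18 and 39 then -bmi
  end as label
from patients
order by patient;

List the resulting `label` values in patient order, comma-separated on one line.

patient=Bob: (no match → NULL) → NULL
patient=Carmen: (no match → NULL) → NULL
patient=Farah: triage >= 4 → -24
patient=Gus: triage >= 4 → -25
patient=Lena: (no match → NULL) → NULL
patient=Mira: (no match → NULL) → NULL
patient=Noor: triage >= 4 → -27
patient=Priya: triage >= 4 → -18
patient=Sven: triage >= 4 → -29
patient=Tara: (no match → NULL) → NULL
patient=Uma: (no match → NULL) → NULL
patient=Vik: triage >= 4 → -25

NULL, NULL, -24, -25, NULL, NULL, -27, -18, -29, NULL, NULL, -25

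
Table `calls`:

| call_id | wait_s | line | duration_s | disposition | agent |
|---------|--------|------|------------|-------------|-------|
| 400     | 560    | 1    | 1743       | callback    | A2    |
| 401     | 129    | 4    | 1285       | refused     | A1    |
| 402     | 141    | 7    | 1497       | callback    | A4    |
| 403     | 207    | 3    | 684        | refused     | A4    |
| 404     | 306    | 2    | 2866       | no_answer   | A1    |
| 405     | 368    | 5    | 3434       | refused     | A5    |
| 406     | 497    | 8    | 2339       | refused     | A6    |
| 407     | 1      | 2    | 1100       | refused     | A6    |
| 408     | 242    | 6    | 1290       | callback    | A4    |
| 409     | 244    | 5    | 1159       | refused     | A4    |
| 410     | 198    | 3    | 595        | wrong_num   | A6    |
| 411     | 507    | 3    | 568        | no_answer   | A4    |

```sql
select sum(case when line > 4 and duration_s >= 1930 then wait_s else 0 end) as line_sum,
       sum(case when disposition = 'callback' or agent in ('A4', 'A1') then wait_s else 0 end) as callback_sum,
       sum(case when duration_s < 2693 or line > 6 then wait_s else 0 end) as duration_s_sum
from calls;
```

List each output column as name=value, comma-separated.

line_sum=865, callback_sum=2336, duration_s_sum=2726

[line_sum: line > 4 and duration_s >= 1930]
call_id=400: ✗
call_id=401: ✗
call_id=402: ✗
call_id=403: ✗
call_id=404: ✗
call_id=405: ✓ → 368
call_id=406: ✓ → 497
call_id=407: ✗
call_id=408: ✗
call_id=409: ✗
call_id=410: ✗
call_id=411: ✗
line_sum = 368 + 497 = 865
—
[callback_sum: disposition = 'callback' or agent in ('A4', 'A1')]
call_id=400: ✓ → 560
call_id=401: ✓ → 129
call_id=402: ✓ → 141
call_id=403: ✓ → 207
call_id=404: ✓ → 306
call_id=405: ✗
call_id=406: ✗
call_id=407: ✗
call_id=408: ✓ → 242
call_id=409: ✓ → 244
call_id=410: ✗
call_id=411: ✓ → 507
callback_sum = 560 + 129 + 141 + 207 + 306 + 242 + 244 + 507 = 2336
—
[duration_s_sum: duration_s < 2693 or line > 6]
call_id=400: ✓ → 560
call_id=401: ✓ → 129
call_id=402: ✓ → 141
call_id=403: ✓ → 207
call_id=404: ✗
call_id=405: ✗
call_id=406: ✓ → 497
call_id=407: ✓ → 1
call_id=408: ✓ → 242
call_id=409: ✓ → 244
call_id=410: ✓ → 198
call_id=411: ✓ → 507
duration_s_sum = 560 + 129 + 141 + 207 + 497 + 1 + 242 + 244 + 198 + 507 = 2726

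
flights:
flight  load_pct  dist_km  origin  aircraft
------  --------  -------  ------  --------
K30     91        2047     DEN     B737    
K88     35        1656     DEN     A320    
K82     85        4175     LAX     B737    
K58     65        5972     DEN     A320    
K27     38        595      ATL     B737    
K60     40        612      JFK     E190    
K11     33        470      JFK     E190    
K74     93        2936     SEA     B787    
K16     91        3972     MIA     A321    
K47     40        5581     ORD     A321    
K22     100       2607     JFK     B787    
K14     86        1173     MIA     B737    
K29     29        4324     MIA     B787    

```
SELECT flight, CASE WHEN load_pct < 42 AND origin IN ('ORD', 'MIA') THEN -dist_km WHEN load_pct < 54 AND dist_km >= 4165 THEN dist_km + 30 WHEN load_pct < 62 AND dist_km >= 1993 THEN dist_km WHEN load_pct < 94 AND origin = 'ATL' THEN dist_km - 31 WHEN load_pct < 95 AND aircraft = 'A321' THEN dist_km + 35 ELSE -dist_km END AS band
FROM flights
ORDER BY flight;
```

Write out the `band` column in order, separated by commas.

-470, -1173, 4007, -2607, 564, -4324, -2047, -5581, -5972, -612, -2936, -4175, -1656

flight=K11: ELSE → -470
flight=K14: ELSE → -1173
flight=K16: load_pct < 95 AND aircraft = 'A321' → 4007
flight=K22: ELSE → -2607
flight=K27: load_pct < 94 AND origin = 'ATL' → 564
flight=K29: load_pct < 42 AND origin IN ('ORD', 'MIA') → -4324
flight=K30: ELSE → -2047
flight=K47: load_pct < 42 AND origin IN ('ORD', 'MIA') → -5581
flight=K58: ELSE → -5972
flight=K60: ELSE → -612
flight=K74: ELSE → -2936
flight=K82: ELSE → -4175
flight=K88: ELSE → -1656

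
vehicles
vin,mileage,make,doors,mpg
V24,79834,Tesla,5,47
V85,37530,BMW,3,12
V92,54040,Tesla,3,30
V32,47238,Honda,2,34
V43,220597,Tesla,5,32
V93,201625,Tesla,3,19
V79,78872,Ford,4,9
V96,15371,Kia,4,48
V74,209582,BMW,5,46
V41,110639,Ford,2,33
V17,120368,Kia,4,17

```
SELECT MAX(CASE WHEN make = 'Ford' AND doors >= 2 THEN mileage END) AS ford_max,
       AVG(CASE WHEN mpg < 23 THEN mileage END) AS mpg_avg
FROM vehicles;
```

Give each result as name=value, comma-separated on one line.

[ford_max: make = 'Ford' AND doors >= 2]
vin=V24: ✗
vin=V85: ✗
vin=V92: ✗
vin=V32: ✗
vin=V43: ✗
vin=V93: ✗
vin=V79: ✓ → 78872
vin=V96: ✗
vin=V74: ✗
vin=V41: ✓ → 110639
vin=V17: ✗
ford_max = MAX(78872, 110639) = 110639
—
[mpg_avg: mpg < 23]
vin=V24: ✗
vin=V85: ✓ → 37530
vin=V92: ✗
vin=V32: ✗
vin=V43: ✗
vin=V93: ✓ → 201625
vin=V79: ✓ → 78872
vin=V96: ✗
vin=V74: ✗
vin=V41: ✗
vin=V17: ✓ → 120368
mpg_avg = (37530 + 201625 + 78872 + 120368) / 4 = 109598.75

ford_max=110639, mpg_avg=109598.75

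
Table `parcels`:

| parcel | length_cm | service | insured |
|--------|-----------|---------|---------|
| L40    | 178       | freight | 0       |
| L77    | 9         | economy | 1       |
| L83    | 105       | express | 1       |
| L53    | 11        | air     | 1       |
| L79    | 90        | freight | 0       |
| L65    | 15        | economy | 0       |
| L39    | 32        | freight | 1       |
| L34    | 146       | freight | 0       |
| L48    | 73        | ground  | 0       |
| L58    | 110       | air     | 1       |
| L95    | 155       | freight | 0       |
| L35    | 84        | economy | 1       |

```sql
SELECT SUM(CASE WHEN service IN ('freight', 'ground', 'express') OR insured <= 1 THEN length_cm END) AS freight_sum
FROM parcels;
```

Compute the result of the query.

1008

parcel=L40: ✓ → 178
parcel=L77: ✓ → 9
parcel=L83: ✓ → 105
parcel=L53: ✓ → 11
parcel=L79: ✓ → 90
parcel=L65: ✓ → 15
parcel=L39: ✓ → 32
parcel=L34: ✓ → 146
parcel=L48: ✓ → 73
parcel=L58: ✓ → 110
parcel=L95: ✓ → 155
parcel=L35: ✓ → 84
freight_sum = 178 + 9 + 105 + 11 + 90 + 15 + 32 + 146 + 73 + 110 + 155 + 84 = 1008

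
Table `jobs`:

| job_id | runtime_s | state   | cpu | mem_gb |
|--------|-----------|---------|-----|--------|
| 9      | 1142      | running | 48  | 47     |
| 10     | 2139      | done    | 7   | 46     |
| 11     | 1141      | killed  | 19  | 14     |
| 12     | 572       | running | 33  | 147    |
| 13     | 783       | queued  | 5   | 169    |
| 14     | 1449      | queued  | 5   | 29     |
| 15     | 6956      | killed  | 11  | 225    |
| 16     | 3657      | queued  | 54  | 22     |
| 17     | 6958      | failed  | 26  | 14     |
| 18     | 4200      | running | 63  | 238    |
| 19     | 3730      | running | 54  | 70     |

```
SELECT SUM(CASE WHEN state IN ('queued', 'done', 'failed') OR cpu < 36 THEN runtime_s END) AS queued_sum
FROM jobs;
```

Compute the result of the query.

23655

job_id=9: ✗
job_id=10: ✓ → 2139
job_id=11: ✓ → 1141
job_id=12: ✓ → 572
job_id=13: ✓ → 783
job_id=14: ✓ → 1449
job_id=15: ✓ → 6956
job_id=16: ✓ → 3657
job_id=17: ✓ → 6958
job_id=18: ✗
job_id=19: ✗
queued_sum = 2139 + 1141 + 572 + 783 + 1449 + 6956 + 3657 + 6958 = 23655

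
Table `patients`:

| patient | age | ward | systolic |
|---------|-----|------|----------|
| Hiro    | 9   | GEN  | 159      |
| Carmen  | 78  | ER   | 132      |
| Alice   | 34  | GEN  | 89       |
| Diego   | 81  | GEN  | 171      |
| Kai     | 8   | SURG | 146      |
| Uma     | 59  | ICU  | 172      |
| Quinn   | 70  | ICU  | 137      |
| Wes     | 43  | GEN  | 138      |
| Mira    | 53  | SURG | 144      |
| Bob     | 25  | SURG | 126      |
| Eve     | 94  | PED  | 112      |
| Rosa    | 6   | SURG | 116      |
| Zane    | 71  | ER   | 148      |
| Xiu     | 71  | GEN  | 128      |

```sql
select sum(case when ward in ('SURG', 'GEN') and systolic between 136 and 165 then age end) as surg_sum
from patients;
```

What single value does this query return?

113

patient=Hiro: ✓ → 9
patient=Carmen: ✗
patient=Alice: ✗
patient=Diego: ✗
patient=Kai: ✓ → 8
patient=Uma: ✗
patient=Quinn: ✗
patient=Wes: ✓ → 43
patient=Mira: ✓ → 53
patient=Bob: ✗
patient=Eve: ✗
patient=Rosa: ✗
patient=Zane: ✗
patient=Xiu: ✗
surg_sum = 9 + 8 + 43 + 53 = 113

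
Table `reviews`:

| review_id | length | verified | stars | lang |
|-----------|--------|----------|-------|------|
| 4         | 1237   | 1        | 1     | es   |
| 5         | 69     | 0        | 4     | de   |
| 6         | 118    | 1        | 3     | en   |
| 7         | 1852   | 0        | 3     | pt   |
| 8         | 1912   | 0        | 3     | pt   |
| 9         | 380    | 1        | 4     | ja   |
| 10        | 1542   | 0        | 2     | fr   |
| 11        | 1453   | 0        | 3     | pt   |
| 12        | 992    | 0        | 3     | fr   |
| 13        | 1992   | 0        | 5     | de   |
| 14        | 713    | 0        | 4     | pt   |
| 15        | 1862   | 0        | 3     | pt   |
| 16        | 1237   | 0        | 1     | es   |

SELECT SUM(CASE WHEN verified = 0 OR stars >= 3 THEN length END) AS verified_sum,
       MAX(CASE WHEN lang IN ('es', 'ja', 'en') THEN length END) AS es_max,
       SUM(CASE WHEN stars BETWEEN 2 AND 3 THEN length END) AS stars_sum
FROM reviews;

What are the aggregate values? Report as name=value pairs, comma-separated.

[verified_sum: verified = 0 OR stars >= 3]
review_id=4: ✗
review_id=5: ✓ → 69
review_id=6: ✓ → 118
review_id=7: ✓ → 1852
review_id=8: ✓ → 1912
review_id=9: ✓ → 380
review_id=10: ✓ → 1542
review_id=11: ✓ → 1453
review_id=12: ✓ → 992
review_id=13: ✓ → 1992
review_id=14: ✓ → 713
review_id=15: ✓ → 1862
review_id=16: ✓ → 1237
verified_sum = 69 + 118 + 1852 + 1912 + 380 + 1542 + 1453 + 992 + 1992 + 713 + 1862 + 1237 = 14122
—
[es_max: lang IN ('es', 'ja', 'en')]
review_id=4: ✓ → 1237
review_id=5: ✗
review_id=6: ✓ → 118
review_id=7: ✗
review_id=8: ✗
review_id=9: ✓ → 380
review_id=10: ✗
review_id=11: ✗
review_id=12: ✗
review_id=13: ✗
review_id=14: ✗
review_id=15: ✗
review_id=16: ✓ → 1237
es_max = MAX(1237, 118, 380, 1237) = 1237
—
[stars_sum: stars BETWEEN 2 AND 3]
review_id=4: ✗
review_id=5: ✗
review_id=6: ✓ → 118
review_id=7: ✓ → 1852
review_id=8: ✓ → 1912
review_id=9: ✗
review_id=10: ✓ → 1542
review_id=11: ✓ → 1453
review_id=12: ✓ → 992
review_id=13: ✗
review_id=14: ✗
review_id=15: ✓ → 1862
review_id=16: ✗
stars_sum = 118 + 1852 + 1912 + 1542 + 1453 + 992 + 1862 = 9731

verified_sum=14122, es_max=1237, stars_sum=9731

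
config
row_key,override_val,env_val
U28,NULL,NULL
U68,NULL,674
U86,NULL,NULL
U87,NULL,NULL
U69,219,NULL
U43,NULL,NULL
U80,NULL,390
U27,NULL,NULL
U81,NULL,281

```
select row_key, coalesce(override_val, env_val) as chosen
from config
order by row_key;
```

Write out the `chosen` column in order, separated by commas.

NULL, NULL, NULL, 674, 219, 390, 281, NULL, NULL

row_key=U27: override_val=NULL, env_val=NULL (all NULL) → NULL
row_key=U28: override_val=NULL, env_val=NULL (all NULL) → NULL
row_key=U43: override_val=NULL, env_val=NULL (all NULL) → NULL
row_key=U68: override_val=NULL, env_val=674 → 674
row_key=U69: override_val=219 → 219
row_key=U80: override_val=NULL, env_val=390 → 390
row_key=U81: override_val=NULL, env_val=281 → 281
row_key=U86: override_val=NULL, env_val=NULL (all NULL) → NULL
row_key=U87: override_val=NULL, env_val=NULL (all NULL) → NULL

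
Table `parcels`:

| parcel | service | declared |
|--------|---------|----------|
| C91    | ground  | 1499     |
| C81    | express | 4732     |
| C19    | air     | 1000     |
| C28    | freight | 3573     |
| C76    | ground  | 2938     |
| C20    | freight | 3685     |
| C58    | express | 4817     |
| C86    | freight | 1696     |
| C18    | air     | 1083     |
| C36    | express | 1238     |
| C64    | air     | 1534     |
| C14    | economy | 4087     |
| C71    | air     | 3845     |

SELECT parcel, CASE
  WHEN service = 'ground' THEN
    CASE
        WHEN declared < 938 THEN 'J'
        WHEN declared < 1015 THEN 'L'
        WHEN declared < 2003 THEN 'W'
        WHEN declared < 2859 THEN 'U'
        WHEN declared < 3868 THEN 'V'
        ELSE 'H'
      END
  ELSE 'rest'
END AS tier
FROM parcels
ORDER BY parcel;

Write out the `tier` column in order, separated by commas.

parcel=C14: service='economy' → outer ELSE → rest
parcel=C18: service='air' → outer ELSE → rest
parcel=C19: service='air' → outer ELSE → rest
parcel=C20: service='freight' → outer ELSE → rest
parcel=C28: service='freight' → outer ELSE → rest
parcel=C36: service='express' → outer ELSE → rest
parcel=C58: service='express' → outer ELSE → rest
parcel=C64: service='air' → outer ELSE → rest
parcel=C71: service='air' → outer ELSE → rest
parcel=C76: service='ground' → inner[declared < 3868] → V
parcel=C81: service='express' → outer ELSE → rest
parcel=C86: service='freight' → outer ELSE → rest
parcel=C91: service='ground' → inner[declared < 2003] → W

rest, rest, rest, rest, rest, rest, rest, rest, rest, V, rest, rest, W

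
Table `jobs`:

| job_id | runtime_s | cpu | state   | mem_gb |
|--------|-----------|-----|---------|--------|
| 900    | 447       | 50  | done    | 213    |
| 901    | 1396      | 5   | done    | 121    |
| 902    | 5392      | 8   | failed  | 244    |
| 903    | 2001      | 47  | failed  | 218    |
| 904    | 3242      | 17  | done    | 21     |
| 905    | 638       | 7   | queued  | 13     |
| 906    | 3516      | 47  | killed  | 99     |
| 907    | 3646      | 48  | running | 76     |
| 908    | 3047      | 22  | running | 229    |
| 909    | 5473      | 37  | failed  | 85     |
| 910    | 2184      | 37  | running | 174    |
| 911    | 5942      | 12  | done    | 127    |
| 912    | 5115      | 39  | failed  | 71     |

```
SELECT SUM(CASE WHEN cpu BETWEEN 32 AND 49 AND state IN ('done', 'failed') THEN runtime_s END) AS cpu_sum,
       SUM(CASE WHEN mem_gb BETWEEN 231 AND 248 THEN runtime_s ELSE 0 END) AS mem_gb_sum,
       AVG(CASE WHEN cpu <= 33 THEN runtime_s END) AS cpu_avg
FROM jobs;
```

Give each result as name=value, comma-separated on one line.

[cpu_sum: cpu BETWEEN 32 AND 49 AND state IN ('done', 'failed')]
job_id=900: ✗
job_id=901: ✗
job_id=902: ✗
job_id=903: ✓ → 2001
job_id=904: ✗
job_id=905: ✗
job_id=906: ✗
job_id=907: ✗
job_id=908: ✗
job_id=909: ✓ → 5473
job_id=910: ✗
job_id=911: ✗
job_id=912: ✓ → 5115
cpu_sum = 2001 + 5473 + 5115 = 12589
—
[mem_gb_sum: mem_gb BETWEEN 231 AND 248]
job_id=900: ✗
job_id=901: ✗
job_id=902: ✓ → 5392
job_id=903: ✗
job_id=904: ✗
job_id=905: ✗
job_id=906: ✗
job_id=907: ✗
job_id=908: ✗
job_id=909: ✗
job_id=910: ✗
job_id=911: ✗
job_id=912: ✗
mem_gb_sum = 5392
—
[cpu_avg: cpu <= 33]
job_id=900: ✗
job_id=901: ✓ → 1396
job_id=902: ✓ → 5392
job_id=903: ✗
job_id=904: ✓ → 3242
job_id=905: ✓ → 638
job_id=906: ✗
job_id=907: ✗
job_id=908: ✓ → 3047
job_id=909: ✗
job_id=910: ✗
job_id=911: ✓ → 5942
job_id=912: ✗
cpu_avg = (1396 + 5392 + 3242 + 638 + 3047 + 5942) / 6 = 3276.1666666667

cpu_sum=12589, mem_gb_sum=5392, cpu_avg=3276.1666666667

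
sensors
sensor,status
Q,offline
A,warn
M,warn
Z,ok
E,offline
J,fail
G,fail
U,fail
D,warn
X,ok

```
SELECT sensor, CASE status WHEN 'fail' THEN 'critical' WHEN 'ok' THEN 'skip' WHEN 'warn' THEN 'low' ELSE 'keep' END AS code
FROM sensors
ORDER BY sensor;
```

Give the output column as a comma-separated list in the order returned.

sensor=A: status='warn' → low
sensor=D: status='warn' → low
sensor=E: ELSE → keep
sensor=G: status='fail' → critical
sensor=J: status='fail' → critical
sensor=M: status='warn' → low
sensor=Q: ELSE → keep
sensor=U: status='fail' → critical
sensor=X: status='ok' → skip
sensor=Z: status='ok' → skip

low, low, keep, critical, critical, low, keep, critical, skip, skip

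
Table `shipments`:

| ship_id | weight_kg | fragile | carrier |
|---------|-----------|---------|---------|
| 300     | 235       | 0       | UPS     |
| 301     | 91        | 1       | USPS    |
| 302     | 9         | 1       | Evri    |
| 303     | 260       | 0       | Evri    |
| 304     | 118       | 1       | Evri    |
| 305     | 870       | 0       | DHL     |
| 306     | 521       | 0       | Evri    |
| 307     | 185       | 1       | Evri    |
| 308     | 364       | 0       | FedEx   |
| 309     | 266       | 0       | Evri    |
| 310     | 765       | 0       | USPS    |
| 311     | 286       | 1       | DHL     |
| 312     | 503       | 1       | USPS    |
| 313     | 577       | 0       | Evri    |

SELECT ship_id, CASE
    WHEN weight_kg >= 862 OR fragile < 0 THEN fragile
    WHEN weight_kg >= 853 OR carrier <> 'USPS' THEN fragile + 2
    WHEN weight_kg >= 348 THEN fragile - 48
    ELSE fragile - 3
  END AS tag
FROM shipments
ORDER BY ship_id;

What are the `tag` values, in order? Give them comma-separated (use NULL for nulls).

2, -2, 3, 2, 3, 0, 2, 3, 2, 2, -48, 3, -47, 2

ship_id=300: weight_kg >= 853 OR carrier <> 'USPS' → 2
ship_id=301: ELSE → -2
ship_id=302: weight_kg >= 853 OR carrier <> 'USPS' → 3
ship_id=303: weight_kg >= 853 OR carrier <> 'USPS' → 2
ship_id=304: weight_kg >= 853 OR carrier <> 'USPS' → 3
ship_id=305: weight_kg >= 862 OR fragile < 0 → 0
ship_id=306: weight_kg >= 853 OR carrier <> 'USPS' → 2
ship_id=307: weight_kg >= 853 OR carrier <> 'USPS' → 3
ship_id=308: weight_kg >= 853 OR carrier <> 'USPS' → 2
ship_id=309: weight_kg >= 853 OR carrier <> 'USPS' → 2
ship_id=310: weight_kg >= 348 → -48
ship_id=311: weight_kg >= 853 OR carrier <> 'USPS' → 3
ship_id=312: weight_kg >= 348 → -47
ship_id=313: weight_kg >= 853 OR carrier <> 'USPS' → 2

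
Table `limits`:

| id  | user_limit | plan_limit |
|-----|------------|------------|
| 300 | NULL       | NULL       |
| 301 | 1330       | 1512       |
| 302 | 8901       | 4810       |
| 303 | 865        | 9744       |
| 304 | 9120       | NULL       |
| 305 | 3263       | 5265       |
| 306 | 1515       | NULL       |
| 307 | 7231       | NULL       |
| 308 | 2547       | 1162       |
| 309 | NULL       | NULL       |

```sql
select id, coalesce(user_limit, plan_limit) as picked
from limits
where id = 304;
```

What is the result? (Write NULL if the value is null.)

id = 304: user_limit=9120, plan_limit=NULL.
user_limit=9120 → 9120

9120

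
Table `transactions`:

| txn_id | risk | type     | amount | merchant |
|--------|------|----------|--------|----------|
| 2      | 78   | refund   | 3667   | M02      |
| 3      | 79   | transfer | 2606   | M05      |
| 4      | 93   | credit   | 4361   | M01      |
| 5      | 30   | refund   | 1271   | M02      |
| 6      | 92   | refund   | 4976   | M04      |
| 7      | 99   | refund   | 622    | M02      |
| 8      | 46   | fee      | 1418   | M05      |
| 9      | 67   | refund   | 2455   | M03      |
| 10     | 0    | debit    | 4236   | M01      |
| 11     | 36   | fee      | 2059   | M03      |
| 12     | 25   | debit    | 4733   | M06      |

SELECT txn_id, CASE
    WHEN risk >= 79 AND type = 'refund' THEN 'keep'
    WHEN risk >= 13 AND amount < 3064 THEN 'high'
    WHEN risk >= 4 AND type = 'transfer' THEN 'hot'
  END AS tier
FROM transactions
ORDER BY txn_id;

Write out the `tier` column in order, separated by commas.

txn_id=2: (no match → NULL) → NULL
txn_id=3: risk >= 13 AND amount < 3064 → high
txn_id=4: (no match → NULL) → NULL
txn_id=5: risk >= 13 AND amount < 3064 → high
txn_id=6: risk >= 79 AND type = 'refund' → keep
txn_id=7: risk >= 79 AND type = 'refund' → keep
txn_id=8: risk >= 13 AND amount < 3064 → high
txn_id=9: risk >= 13 AND amount < 3064 → high
txn_id=10: (no match → NULL) → NULL
txn_id=11: risk >= 13 AND amount < 3064 → high
txn_id=12: (no match → NULL) → NULL

NULL, high, NULL, high, keep, keep, high, high, NULL, high, NULL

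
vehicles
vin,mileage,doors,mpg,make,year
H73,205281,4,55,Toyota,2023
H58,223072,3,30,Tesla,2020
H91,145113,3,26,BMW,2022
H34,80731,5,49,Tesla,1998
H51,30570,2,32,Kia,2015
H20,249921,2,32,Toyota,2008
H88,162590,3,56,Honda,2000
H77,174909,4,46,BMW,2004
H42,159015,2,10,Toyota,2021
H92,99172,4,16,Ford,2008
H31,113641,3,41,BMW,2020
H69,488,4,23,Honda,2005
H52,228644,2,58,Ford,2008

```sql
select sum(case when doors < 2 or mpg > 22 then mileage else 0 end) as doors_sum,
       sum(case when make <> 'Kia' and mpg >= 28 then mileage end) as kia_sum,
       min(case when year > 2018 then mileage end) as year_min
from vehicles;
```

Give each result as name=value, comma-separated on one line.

doors_sum=1614960, kia_sum=1438789, year_min=113641

[doors_sum: doors < 2 or mpg > 22]
vin=H73: ✓ → 205281
vin=H58: ✓ → 223072
vin=H91: ✓ → 145113
vin=H34: ✓ → 80731
vin=H51: ✓ → 30570
vin=H20: ✓ → 249921
vin=H88: ✓ → 162590
vin=H77: ✓ → 174909
vin=H42: ✗
vin=H92: ✗
vin=H31: ✓ → 113641
vin=H69: ✓ → 488
vin=H52: ✓ → 228644
doors_sum = 205281 + 223072 + 145113 + 80731 + 30570 + 249921 + 162590 + 174909 + 113641 + 488 + 228644 = 1614960
—
[kia_sum: make <> 'Kia' and mpg >= 28]
vin=H73: ✓ → 205281
vin=H58: ✓ → 223072
vin=H91: ✗
vin=H34: ✓ → 80731
vin=H51: ✗
vin=H20: ✓ → 249921
vin=H88: ✓ → 162590
vin=H77: ✓ → 174909
vin=H42: ✗
vin=H92: ✗
vin=H31: ✓ → 113641
vin=H69: ✗
vin=H52: ✓ → 228644
kia_sum = 205281 + 223072 + 80731 + 249921 + 162590 + 174909 + 113641 + 228644 = 1438789
—
[year_min: year > 2018]
vin=H73: ✓ → 205281
vin=H58: ✓ → 223072
vin=H91: ✓ → 145113
vin=H34: ✗
vin=H51: ✗
vin=H20: ✗
vin=H88: ✗
vin=H77: ✗
vin=H42: ✓ → 159015
vin=H92: ✗
vin=H31: ✓ → 113641
vin=H69: ✗
vin=H52: ✗
year_min = MIN(205281, 223072, 145113, 159015, 113641) = 113641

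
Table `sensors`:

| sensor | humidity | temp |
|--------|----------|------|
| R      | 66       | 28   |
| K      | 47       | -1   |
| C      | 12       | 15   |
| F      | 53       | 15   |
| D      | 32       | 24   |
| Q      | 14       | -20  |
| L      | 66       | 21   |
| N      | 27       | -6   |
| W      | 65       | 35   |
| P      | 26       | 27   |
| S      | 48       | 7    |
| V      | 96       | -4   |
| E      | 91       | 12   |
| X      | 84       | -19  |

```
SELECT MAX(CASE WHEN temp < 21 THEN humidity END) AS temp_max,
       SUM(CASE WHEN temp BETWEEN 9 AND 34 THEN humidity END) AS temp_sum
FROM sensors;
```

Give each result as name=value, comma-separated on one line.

temp_max=96, temp_sum=346

[temp_max: temp < 21]
sensor=R: ✗
sensor=K: ✓ → 47
sensor=C: ✓ → 12
sensor=F: ✓ → 53
sensor=D: ✗
sensor=Q: ✓ → 14
sensor=L: ✗
sensor=N: ✓ → 27
sensor=W: ✗
sensor=P: ✗
sensor=S: ✓ → 48
sensor=V: ✓ → 96
sensor=E: ✓ → 91
sensor=X: ✓ → 84
temp_max = MAX(47, 12, 53, 14, 27, 48, 96, 91, 84) = 96
—
[temp_sum: temp BETWEEN 9 AND 34]
sensor=R: ✓ → 66
sensor=K: ✗
sensor=C: ✓ → 12
sensor=F: ✓ → 53
sensor=D: ✓ → 32
sensor=Q: ✗
sensor=L: ✓ → 66
sensor=N: ✗
sensor=W: ✗
sensor=P: ✓ → 26
sensor=S: ✗
sensor=V: ✗
sensor=E: ✓ → 91
sensor=X: ✗
temp_sum = 66 + 12 + 53 + 32 + 66 + 26 + 91 = 346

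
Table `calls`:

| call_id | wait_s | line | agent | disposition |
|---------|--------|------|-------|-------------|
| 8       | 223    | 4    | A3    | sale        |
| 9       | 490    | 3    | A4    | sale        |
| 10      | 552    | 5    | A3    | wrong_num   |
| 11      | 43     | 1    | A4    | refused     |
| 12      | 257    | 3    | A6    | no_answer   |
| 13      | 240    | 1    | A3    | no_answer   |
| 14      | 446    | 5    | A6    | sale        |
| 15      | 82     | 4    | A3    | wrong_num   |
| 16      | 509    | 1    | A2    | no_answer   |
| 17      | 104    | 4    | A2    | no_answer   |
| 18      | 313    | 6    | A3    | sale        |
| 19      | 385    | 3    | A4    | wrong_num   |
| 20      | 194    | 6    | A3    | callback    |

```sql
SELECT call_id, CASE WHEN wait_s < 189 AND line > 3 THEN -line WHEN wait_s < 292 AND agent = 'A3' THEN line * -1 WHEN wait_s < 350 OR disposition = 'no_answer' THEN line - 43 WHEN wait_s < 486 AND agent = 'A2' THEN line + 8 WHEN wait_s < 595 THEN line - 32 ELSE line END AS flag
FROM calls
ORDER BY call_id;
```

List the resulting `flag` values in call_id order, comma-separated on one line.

-4, -29, -27, -42, -40, -1, -27, -4, -42, -4, -37, -29, -6

call_id=8: wait_s < 292 AND agent = 'A3' → -4
call_id=9: wait_s < 595 → -29
call_id=10: wait_s < 595 → -27
call_id=11: wait_s < 350 OR disposition = 'no_answer' → -42
call_id=12: wait_s < 350 OR disposition = 'no_answer' → -40
call_id=13: wait_s < 292 AND agent = 'A3' → -1
call_id=14: wait_s < 595 → -27
call_id=15: wait_s < 189 AND line > 3 → -4
call_id=16: wait_s < 350 OR disposition = 'no_answer' → -42
call_id=17: wait_s < 189 AND line > 3 → -4
call_id=18: wait_s < 350 OR disposition = 'no_answer' → -37
call_id=19: wait_s < 595 → -29
call_id=20: wait_s < 292 AND agent = 'A3' → -6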